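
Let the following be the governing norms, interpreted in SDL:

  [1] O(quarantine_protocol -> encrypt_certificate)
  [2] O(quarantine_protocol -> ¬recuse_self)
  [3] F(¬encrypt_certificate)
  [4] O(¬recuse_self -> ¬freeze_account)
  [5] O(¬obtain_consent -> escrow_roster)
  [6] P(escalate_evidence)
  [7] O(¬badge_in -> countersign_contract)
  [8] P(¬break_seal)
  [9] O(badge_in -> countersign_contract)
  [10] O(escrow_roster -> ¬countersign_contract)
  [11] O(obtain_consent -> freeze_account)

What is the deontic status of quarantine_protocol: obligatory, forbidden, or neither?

Forbidden

By case analysis on ¬badge_in: premise 7 gives O(¬badge_in -> countersign_contract) and premise 9 gives O(badge_in -> countersign_contract), so O(countersign_contract) either way.
The contrapositive of premise 10 (O(escrow_roster -> ¬countersign_contract)) is O(countersign_contract -> ¬escrow_roster), and O(countersign_contract) is already established, so O(¬escrow_roster).
Premise 5 is O(¬obtain_consent -> escrow_roster); contrapositively O(¬escrow_roster -> obtain_consent). Since O(¬escrow_roster) holds, K gives O(obtain_consent).
With premise 11, O(obtain_consent -> freeze_account), the K-axiom yields O(freeze_account).
Premise 4, O(¬recuse_self -> ¬freeze_account), contraposes to O(freeze_account -> recuse_self); with O(freeze_account) we get O(recuse_self).
Premise 2 is O(quarantine_protocol -> ¬recuse_self); contrapositively O(recuse_self -> ¬quarantine_protocol). Since O(recuse_self) holds, K gives O(¬quarantine_protocol).
Premises 1, 3, 6, 8 do not contribute to this derivation.
Thus O(¬quarantine_protocol), which is F(quarantine_protocol): quarantine_protocol is forbidden.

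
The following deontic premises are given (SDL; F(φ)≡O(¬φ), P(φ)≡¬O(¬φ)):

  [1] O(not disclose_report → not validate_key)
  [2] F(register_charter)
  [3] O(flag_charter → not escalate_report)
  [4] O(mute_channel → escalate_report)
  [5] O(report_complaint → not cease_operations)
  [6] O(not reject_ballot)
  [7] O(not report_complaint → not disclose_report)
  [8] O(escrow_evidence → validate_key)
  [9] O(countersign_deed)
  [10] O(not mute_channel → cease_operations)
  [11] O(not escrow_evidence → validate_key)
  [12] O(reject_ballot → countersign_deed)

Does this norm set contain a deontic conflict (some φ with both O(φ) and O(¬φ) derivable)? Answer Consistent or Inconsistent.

Premise 12 is O(reject_ballot → countersign_deed); even if O(countersign_deed) held, inferring O(reject_ballot) would be affirming the consequent — invalid.
So O(reject_ballot) is not derivable, and the apparent clash with O(not reject_ballot) does not arise.
A world satisfying every obligation exists (e.g. cease_operations=false, countersign_deed=true, disclose_report=true, escalate_report=true, escrow_evidence=false, flag_charter=false, mute_channel=true, register_charter=false, reject_ballot=false, report_complaint=true, validate_key=true); no atom is both obligatory and forbidden, so the set is consistent.

Consistent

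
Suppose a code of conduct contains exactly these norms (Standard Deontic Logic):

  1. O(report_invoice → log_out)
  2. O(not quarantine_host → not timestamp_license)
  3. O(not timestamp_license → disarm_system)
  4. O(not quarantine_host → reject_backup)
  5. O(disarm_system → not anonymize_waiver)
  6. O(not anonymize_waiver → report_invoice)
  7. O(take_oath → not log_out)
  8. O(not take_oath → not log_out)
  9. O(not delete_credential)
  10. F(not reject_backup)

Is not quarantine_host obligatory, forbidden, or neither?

Forbidden

Premises 8 and 7 are O(not take_oath → not log_out) and O(take_oath → not log_out); every ideal world satisfies not take_oath or take_oath, so in either case not log_out holds — hence O(not log_out).
Premise 1, O(report_invoice → log_out), contraposes to O(not log_out → not report_invoice); with O(not log_out) we get O(not report_invoice).
Premise 6, O(not anonymize_waiver → report_invoice), contraposes to O(not report_invoice → anonymize_waiver); with O(not report_invoice) we get O(anonymize_waiver).
The contrapositive of premise 5 (O(disarm_system → not anonymize_waiver)) is O(anonymize_waiver → not disarm_system), and O(anonymize_waiver) is already established, so O(not disarm_system).
Premise 3, O(not timestamp_license → disarm_system), contraposes to O(not disarm_system → timestamp_license); with O(not disarm_system) we get O(timestamp_license).
Premise 2, O(not quarantine_host → not timestamp_license), contraposes to O(timestamp_license → quarantine_host); with O(timestamp_license) we get O(quarantine_host).
Premises 4, 9, 10 do not contribute to this derivation.
Thus O(quarantine_host), which is F(not quarantine_host): not quarantine_host is forbidden.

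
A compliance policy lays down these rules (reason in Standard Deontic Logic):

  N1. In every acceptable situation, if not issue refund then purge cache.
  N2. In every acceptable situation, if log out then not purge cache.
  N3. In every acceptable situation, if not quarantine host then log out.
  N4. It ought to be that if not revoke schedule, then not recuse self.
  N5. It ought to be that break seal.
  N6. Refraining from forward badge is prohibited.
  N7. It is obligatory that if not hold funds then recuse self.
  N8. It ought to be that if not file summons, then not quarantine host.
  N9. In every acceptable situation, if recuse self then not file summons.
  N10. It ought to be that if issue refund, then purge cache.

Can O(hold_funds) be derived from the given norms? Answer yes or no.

By case analysis on ¬issue_refund: premise 1 gives O(¬issue_refund → purge_cache) and premise 10 gives O(issue_refund → purge_cache), so O(purge_cache) either way.
The contrapositive of premise 2 (O(log_out → ¬purge_cache)) is O(purge_cache → ¬log_out), and O(purge_cache) is already established, so O(¬log_out).
Premise 3 is O(¬quarantine_host → log_out); contrapositively O(¬log_out → quarantine_host). Since O(¬log_out) holds, K gives O(quarantine_host).
The contrapositive of premise 8 (O(¬file_summons → ¬quarantine_host)) is O(quarantine_host → file_summons), and O(quarantine_host) is already established, so O(file_summons).
Premise 9 is O(recuse_self → ¬file_summons); contrapositively O(file_summons → ¬recuse_self). Since O(file_summons) holds, K gives O(¬recuse_self).
Premise 7, O(¬hold_funds → recuse_self), contraposes to O(¬recuse_self → hold_funds); with O(¬recuse_self) we get O(hold_funds).
Premises 4, 5, 6 do not contribute to this derivation.
So O(hold_funds) follows.

Yes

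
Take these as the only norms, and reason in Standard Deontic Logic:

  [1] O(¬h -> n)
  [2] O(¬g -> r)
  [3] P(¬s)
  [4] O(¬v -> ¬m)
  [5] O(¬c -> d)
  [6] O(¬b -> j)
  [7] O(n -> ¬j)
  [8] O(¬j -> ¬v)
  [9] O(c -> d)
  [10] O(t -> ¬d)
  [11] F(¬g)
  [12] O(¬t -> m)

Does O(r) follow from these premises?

Premise 2 is O(¬g -> r), but O(¬g) is not derivable from the premises, so it does not yield O(r).
No other premise forces O(r). An ideal world satisfying every premise can still have r false, so O(r) is not derivable.

No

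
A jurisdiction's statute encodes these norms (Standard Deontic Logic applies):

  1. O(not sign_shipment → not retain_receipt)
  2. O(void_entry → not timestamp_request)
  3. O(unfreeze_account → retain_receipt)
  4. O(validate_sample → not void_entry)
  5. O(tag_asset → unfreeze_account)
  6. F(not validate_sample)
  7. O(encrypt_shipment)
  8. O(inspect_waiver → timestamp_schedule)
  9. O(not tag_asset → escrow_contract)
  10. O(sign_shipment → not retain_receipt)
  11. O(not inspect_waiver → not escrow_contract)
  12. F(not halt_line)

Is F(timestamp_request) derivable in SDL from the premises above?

No

Premise 2 is O(void_entry → not timestamp_request), but O(void_entry) is not derivable from the premises, so it does not yield O(not timestamp_request).
No other premise forces O(not timestamp_request). An ideal world satisfying every premise can still have timestamp_request true, so F(timestamp_request) is not derivable.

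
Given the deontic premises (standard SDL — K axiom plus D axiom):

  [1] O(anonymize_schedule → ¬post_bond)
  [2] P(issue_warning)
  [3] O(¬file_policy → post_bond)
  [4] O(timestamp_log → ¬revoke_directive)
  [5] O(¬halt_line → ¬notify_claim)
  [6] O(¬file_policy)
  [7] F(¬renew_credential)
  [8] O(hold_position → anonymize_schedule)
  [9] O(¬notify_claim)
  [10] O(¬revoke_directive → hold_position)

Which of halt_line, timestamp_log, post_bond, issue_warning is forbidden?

timestamp_log

Premise 6 states O(¬file_policy) outright.
With premise 3, O(¬file_policy → post_bond), the K-axiom yields O(post_bond).
Premise 1 is O(anonymize_schedule → ¬post_bond); contrapositively O(post_bond → ¬anonymize_schedule). Since O(post_bond) holds, K gives O(¬anonymize_schedule).
Premise 8, O(hold_position → anonymize_schedule), contraposes to O(¬anonymize_schedule → ¬hold_position); with O(¬anonymize_schedule) we get O(¬hold_position).
Premise 10 is O(¬revoke_directive → hold_position); contrapositively O(¬hold_position → revoke_directive). Since O(¬hold_position) holds, K gives O(revoke_directive).
The contrapositive of premise 4 (O(timestamp_log → ¬revoke_directive)) is O(revoke_directive → ¬timestamp_log), and O(revoke_directive) is already established, so O(¬timestamp_log).
So O(¬timestamp_log) holds, i.e. timestamp_log is forbidden. None of the other listed options is forbidden under the premises.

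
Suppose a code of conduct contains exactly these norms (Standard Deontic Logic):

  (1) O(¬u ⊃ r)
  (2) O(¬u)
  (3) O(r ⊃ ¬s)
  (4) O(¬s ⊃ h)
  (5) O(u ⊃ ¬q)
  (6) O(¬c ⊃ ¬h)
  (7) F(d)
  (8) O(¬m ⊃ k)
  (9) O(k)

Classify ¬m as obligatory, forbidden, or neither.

Neither

Premise 8 is O(¬m ⊃ k); even if O(k) held, inferring O(¬m) would be affirming the consequent — invalid.
No premise or chain of K-axiom applications forces O(¬m), and none forces O(m). So ¬m is neither obligatory nor forbidden under these norms.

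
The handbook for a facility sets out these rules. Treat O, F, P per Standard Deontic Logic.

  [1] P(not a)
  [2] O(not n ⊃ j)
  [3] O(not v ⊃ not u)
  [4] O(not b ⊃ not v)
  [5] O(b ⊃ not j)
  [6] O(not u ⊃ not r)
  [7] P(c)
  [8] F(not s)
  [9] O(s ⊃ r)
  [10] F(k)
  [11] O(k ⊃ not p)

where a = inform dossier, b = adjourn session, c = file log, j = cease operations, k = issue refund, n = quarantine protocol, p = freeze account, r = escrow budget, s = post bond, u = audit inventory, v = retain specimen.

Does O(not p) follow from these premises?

Premise 11 is O(k ⊃ not p), but O(k) is not derivable from the premises, so it does not yield O(not p).
No other premise forces O(not p). An ideal world satisfying every premise can still have not p false, so O(not p) is not derivable.

No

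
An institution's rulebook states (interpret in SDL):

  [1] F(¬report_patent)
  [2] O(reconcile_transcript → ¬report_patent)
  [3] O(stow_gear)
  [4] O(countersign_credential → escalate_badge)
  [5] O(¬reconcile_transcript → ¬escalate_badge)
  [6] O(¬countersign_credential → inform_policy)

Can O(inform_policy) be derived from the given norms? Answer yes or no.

Yes

Premise 1, F(¬report_patent), is equivalent to O(report_patent).
The contrapositive of premise 2 (O(reconcile_transcript → ¬report_patent)) is O(report_patent → ¬reconcile_transcript), and O(report_patent) is already established, so O(¬reconcile_transcript).
Premise 5 is O(¬reconcile_transcript → ¬escalate_badge); since O(¬reconcile_transcript), deontic closure gives O(¬escalate_badge).
Premise 4 is O(countersign_credential → escalate_badge); contrapositively O(¬escalate_badge → ¬countersign_credential). Since O(¬escalate_badge) holds, K gives O(¬countersign_credential).
Premise 6 is O(¬countersign_credential → inform_policy); since O(¬countersign_credential), deontic closure gives O(inform_policy).
Premise 3 does not contribute to this derivation.
So O(inform_policy) follows.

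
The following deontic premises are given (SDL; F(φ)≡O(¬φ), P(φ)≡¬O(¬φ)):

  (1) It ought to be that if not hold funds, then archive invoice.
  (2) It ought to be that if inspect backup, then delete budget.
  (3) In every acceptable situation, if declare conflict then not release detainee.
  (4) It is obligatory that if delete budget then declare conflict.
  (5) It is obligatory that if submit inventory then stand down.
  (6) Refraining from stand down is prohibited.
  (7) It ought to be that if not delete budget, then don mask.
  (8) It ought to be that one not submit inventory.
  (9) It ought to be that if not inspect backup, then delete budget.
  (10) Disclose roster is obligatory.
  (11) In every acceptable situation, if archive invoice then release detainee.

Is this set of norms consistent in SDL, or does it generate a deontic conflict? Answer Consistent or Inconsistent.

Consistent

Premise 5 is O(submit_inventory → stand_down); even if O(stand_down) held, inferring O(submit_inventory) would be affirming the consequent — invalid.
So O(submit_inventory) is not derivable, and the apparent clash with O(¬submit_inventory) does not arise.
A world satisfying every obligation exists (e.g. archive_invoice=false, declare_conflict=true, delete_budget=true, disclose_roster=true, don_mask=false, hold_funds=true, inspect_backup=false, release_detainee=false, stand_down=true, submit_inventory=false); no atom is both obligatory and forbidden, so the set is consistent.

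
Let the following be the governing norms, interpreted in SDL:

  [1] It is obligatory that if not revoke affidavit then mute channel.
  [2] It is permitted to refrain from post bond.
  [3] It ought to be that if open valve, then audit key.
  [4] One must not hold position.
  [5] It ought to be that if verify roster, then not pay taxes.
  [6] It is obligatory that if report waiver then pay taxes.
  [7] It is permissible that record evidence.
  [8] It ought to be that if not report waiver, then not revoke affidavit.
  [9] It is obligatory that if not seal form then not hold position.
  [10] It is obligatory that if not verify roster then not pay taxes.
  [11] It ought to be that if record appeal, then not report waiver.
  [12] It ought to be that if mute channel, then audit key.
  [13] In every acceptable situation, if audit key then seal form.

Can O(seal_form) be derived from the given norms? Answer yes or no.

Yes

Premises 5 and 10 cover both cases: O(verify_roster → ¬pay_taxes) and O(¬verify_roster → ¬pay_taxes). Since verify_roster ∨ ¬verify_roster is a tautology, O(¬pay_taxes) follows.
The contrapositive of premise 6 (O(report_waiver → pay_taxes)) is O(¬pay_taxes → ¬report_waiver), and O(¬pay_taxes) is already established, so O(¬report_waiver).
Premise 8 is O(¬report_waiver → ¬revoke_affidavit); since O(¬report_waiver), deontic closure gives O(¬revoke_affidavit).
With premise 1, O(¬revoke_affidavit → mute_channel), the K-axiom yields O(mute_channel).
With premise 12, O(mute_channel → audit_key), the K-axiom yields O(audit_key).
From O(audit_key) and premise 13, O(audit_key → seal_form), we obtain O(seal_form).
Premises 2, 3, 4, 7, 9, 11 do not contribute to this derivation.
So O(seal_form) follows.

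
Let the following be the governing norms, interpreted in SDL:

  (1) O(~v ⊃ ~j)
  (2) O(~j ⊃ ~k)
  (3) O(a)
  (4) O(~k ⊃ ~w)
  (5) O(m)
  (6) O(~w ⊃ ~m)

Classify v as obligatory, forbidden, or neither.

Obligatory

From premise 5 we have O(m).
Premise 6 is O(~w ⊃ ~m); contrapositively O(m ⊃ w). Since O(m) holds, K gives O(w).
Premise 4, O(~k ⊃ ~w), contraposes to O(w ⊃ k); with O(w) we get O(k).
Premise 2, O(~j ⊃ ~k), contraposes to O(k ⊃ j); with O(k) we get O(j).
Premise 1 is O(~v ⊃ ~j); contrapositively O(j ⊃ v). Since O(j) holds, K gives O(v).
Premise 3 does not contribute to this derivation.
Hence v is obligatory.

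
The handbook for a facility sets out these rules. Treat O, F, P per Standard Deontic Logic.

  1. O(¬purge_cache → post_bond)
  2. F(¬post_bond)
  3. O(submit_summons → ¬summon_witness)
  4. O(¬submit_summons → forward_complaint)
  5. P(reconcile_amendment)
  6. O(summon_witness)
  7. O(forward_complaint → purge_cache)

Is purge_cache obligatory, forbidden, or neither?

Obligatory

Premise 6 states O(summon_witness) outright.
The contrapositive of premise 3 (O(submit_summons → ¬summon_witness)) is O(summon_witness → ¬submit_summons), and O(summon_witness) is already established, so O(¬submit_summons).
From O(¬submit_summons) and premise 4, O(¬submit_summons → forward_complaint), we obtain O(forward_complaint).
With premise 7, O(forward_complaint → purge_cache), the K-axiom yields O(purge_cache).
Premises 1, 2, 5 do not contribute to this derivation.
Hence purge_cache is obligatory.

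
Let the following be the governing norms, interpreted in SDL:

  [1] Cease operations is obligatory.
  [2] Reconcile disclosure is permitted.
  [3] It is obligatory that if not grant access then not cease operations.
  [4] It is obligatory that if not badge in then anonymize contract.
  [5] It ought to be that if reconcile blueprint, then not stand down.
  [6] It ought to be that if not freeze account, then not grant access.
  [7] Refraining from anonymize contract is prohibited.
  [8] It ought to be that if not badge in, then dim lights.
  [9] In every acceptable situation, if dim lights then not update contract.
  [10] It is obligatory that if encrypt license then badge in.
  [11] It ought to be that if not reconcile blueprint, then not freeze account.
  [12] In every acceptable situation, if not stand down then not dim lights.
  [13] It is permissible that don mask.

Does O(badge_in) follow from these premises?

Premise 1 states O(cease_operations) outright.
Premise 3 is O(¬grant_access → ¬cease_operations); contrapositively O(cease_operations → grant_access). Since O(cease_operations) holds, K gives O(grant_access).
The contrapositive of premise 6 (O(¬freeze_account → ¬grant_access)) is O(grant_access → freeze_account), and O(grant_access) is already established, so O(freeze_account).
Premise 11, O(¬reconcile_blueprint → ¬freeze_account), contraposes to O(freeze_account → reconcile_blueprint); with O(freeze_account) we get O(reconcile_blueprint).
With premise 5, O(reconcile_blueprint → ¬stand_down), the K-axiom yields O(¬stand_down).
Applying K to premise 12 (O(¬stand_down → ¬dim_lights)) and O(¬stand_down) yields O(¬dim_lights).
Premise 8 is O(¬badge_in → dim_lights); contrapositively O(¬dim_lights → badge_in). Since O(¬dim_lights) holds, K gives O(badge_in).
Premises 2, 4, 7, 9, 10, 13 do not contribute to this derivation.
So O(badge_in) follows.

Yes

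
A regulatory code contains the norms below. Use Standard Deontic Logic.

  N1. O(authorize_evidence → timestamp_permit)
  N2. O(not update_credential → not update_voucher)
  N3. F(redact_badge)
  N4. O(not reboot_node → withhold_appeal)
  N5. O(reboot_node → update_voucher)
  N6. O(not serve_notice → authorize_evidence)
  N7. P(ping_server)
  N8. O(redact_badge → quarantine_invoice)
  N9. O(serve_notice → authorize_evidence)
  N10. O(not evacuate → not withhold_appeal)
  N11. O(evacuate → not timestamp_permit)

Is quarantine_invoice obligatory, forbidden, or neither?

Premise 8 is O(redact_badge → quarantine_invoice), but O(redact_badge) is not derivable from the premises, so it does not yield O(quarantine_invoice).
No premise or chain of K-axiom applications forces O(quarantine_invoice), and none forces O(not quarantine_invoice). So quarantine_invoice is neither obligatory nor forbidden under these norms.

Neither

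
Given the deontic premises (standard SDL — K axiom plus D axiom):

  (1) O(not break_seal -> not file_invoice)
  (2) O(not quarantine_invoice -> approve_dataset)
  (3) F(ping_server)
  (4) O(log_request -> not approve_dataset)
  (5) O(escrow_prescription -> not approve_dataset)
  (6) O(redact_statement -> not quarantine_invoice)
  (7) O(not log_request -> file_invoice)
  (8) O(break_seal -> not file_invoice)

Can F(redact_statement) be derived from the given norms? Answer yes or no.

Premises 8 and 1 cover both cases: O(break_seal -> not file_invoice) and O(not break_seal -> not file_invoice). Since break_seal ∨ not break_seal is a tautology, O(not file_invoice) follows.
Premise 7 is O(not log_request -> file_invoice); contrapositively O(not file_invoice -> log_request). Since O(not file_invoice) holds, K gives O(log_request).
Premise 4 is O(log_request -> not approve_dataset); since O(log_request), deontic closure gives O(not approve_dataset).
The contrapositive of premise 2 (O(not quarantine_invoice -> approve_dataset)) is O(not approve_dataset -> quarantine_invoice), and O(not approve_dataset) is already established, so O(quarantine_invoice).
Premise 6 is O(redact_statement -> not quarantine_invoice); contrapositively O(quarantine_invoice -> not redact_statement). Since O(quarantine_invoice) holds, K gives O(not redact_statement).
Premises 3, 5 do not contribute to this derivation.
So O(not redact_statement) holds, i.e. F(redact_statement). The claim follows.

Yes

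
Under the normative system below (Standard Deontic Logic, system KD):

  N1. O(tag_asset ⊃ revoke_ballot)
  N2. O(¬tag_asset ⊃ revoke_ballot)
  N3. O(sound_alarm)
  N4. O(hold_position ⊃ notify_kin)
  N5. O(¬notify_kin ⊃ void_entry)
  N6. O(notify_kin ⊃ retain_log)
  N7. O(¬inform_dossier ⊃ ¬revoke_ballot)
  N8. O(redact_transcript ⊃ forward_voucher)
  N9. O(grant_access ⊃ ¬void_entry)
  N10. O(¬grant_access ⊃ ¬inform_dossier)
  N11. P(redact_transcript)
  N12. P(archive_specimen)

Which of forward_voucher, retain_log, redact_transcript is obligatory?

retain_log

Premises 2 and 1 cover both cases: O(¬tag_asset ⊃ revoke_ballot) and O(tag_asset ⊃ revoke_ballot). Since ¬tag_asset ∨ tag_asset is a tautology, O(revoke_ballot) follows.
Premise 7, O(¬inform_dossier ⊃ ¬revoke_ballot), contraposes to O(revoke_ballot ⊃ inform_dossier); with O(revoke_ballot) we get O(inform_dossier).
Premise 10, O(¬grant_access ⊃ ¬inform_dossier), contraposes to O(inform_dossier ⊃ grant_access); with O(inform_dossier) we get O(grant_access).
Applying K to premise 9 (O(grant_access ⊃ ¬void_entry)) and O(grant_access) yields O(¬void_entry).
The contrapositive of premise 5 (O(¬notify_kin ⊃ void_entry)) is O(¬void_entry ⊃ notify_kin), and O(¬void_entry) is already established, so O(notify_kin).
Premise 6 is O(notify_kin ⊃ retain_log); since O(notify_kin), deontic closure gives O(retain_log).
So O(retain_log) holds — retain_log is obligatory. None of the other listed options is made obligatory by any chain of premises.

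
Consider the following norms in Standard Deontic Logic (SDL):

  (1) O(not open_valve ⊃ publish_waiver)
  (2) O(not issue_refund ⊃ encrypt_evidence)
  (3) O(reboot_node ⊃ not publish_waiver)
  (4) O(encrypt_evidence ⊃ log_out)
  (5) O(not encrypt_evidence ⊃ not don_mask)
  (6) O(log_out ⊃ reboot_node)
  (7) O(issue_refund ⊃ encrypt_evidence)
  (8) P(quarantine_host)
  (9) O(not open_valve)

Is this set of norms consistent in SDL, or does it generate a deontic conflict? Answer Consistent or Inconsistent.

Inconsistent

By case analysis on issue_refund: premise 7 gives O(issue_refund ⊃ encrypt_evidence) and premise 2 gives O(not issue_refund ⊃ encrypt_evidence), so O(encrypt_evidence) either way.
With premise 4, O(encrypt_evidence ⊃ log_out), the K-axiom yields O(log_out).
Applying K to premise 6 (O(log_out ⊃ reboot_node)) and O(log_out) yields O(reboot_node).
Premise 3 is O(reboot_node ⊃ not publish_waiver); since O(reboot_node), deontic closure gives O(not publish_waiver).
The contrapositive of premise 1 (O(not open_valve ⊃ publish_waiver)) is O(not publish_waiver ⊃ open_valve), and O(not publish_waiver) is already established, so O(open_valve).
Yet premise 9 states O(not open_valve).
We now have both O(open_valve) and O(not open_valve) — open_valve is simultaneously obligatory and forbidden, violating the D-axiom.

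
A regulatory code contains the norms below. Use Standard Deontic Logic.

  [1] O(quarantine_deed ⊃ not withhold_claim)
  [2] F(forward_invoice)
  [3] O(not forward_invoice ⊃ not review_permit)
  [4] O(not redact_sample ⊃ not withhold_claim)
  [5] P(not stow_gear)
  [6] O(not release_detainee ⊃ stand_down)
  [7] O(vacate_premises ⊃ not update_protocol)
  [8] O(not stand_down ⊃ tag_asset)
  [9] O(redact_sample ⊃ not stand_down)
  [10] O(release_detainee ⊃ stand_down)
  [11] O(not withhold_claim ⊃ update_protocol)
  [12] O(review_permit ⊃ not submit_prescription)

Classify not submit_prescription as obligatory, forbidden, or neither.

Neither

Premise 12 is O(review_permit ⊃ not submit_prescription), but O(review_permit) is not derivable from the premises, so it does not yield O(not submit_prescription).
No premise or chain of K-axiom applications forces O(not submit_prescription), and none forces O(submit_prescription). So not submit_prescription is neither obligatory nor forbidden under these norms.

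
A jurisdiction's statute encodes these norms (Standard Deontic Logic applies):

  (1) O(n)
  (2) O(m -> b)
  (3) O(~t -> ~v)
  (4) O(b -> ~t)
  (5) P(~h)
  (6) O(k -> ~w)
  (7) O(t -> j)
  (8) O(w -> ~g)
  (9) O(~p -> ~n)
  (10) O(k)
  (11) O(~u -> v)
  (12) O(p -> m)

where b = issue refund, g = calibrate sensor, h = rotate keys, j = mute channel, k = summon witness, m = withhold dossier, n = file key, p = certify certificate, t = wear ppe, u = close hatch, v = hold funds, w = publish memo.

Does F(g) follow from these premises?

Premise 8 is O(w -> ~g), but O(w) is not derivable from the premises, so it does not yield O(~g).
No other premise forces O(~g). An ideal world satisfying every premise can still have g true, so F(g) is not derivable.

No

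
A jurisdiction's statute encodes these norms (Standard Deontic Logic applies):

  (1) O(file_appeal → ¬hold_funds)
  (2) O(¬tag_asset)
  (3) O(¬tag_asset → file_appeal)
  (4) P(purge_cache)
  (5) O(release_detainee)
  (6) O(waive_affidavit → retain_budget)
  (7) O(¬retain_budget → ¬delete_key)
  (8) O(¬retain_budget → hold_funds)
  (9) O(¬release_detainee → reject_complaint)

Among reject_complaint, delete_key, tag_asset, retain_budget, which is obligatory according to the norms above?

From premise 2 we have O(¬tag_asset).
From O(¬tag_asset) and premise 3, O(¬tag_asset → file_appeal), we obtain O(file_appeal).
From O(file_appeal) and premise 1, O(file_appeal → ¬hold_funds), we obtain O(¬hold_funds).
Premise 8 is O(¬retain_budget → hold_funds); contrapositively O(¬hold_funds → retain_budget). Since O(¬hold_funds) holds, K gives O(retain_budget).
So O(retain_budget) holds — retain_budget is obligatory. None of the other listed options is made obligatory by any chain of premises.

retain_budget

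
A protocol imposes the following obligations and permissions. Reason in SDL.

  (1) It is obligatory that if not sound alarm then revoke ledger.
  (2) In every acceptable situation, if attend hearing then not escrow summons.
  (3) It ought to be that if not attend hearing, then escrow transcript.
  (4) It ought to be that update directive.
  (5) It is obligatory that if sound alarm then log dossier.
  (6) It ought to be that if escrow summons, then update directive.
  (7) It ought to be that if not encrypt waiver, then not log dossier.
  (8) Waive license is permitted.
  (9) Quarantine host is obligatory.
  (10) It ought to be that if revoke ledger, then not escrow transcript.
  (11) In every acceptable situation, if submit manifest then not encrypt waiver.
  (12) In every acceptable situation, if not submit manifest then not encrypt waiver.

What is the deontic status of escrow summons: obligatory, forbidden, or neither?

Premises 11 and 12 are O(submit_manifest → ¬encrypt_waiver) and O(¬submit_manifest → ¬encrypt_waiver); every ideal world satisfies submit_manifest or ¬submit_manifest, so in either case ¬encrypt_waiver holds — hence O(¬encrypt_waiver).
With premise 7, O(¬encrypt_waiver → ¬log_dossier), the K-axiom yields O(¬log_dossier).
The contrapositive of premise 5 (O(sound_alarm → log_dossier)) is O(¬log_dossier → ¬sound_alarm), and O(¬log_dossier) is already established, so O(¬sound_alarm).
Applying K to premise 1 (O(¬sound_alarm → revoke_ledger)) and O(¬sound_alarm) yields O(revoke_ledger).
Applying K to premise 10 (O(revoke_ledger → ¬escrow_transcript)) and O(revoke_ledger) yields O(¬escrow_transcript).
Premise 3 is O(¬attend_hearing → escrow_transcript); contrapositively O(¬escrow_transcript → attend_hearing). Since O(¬escrow_transcript) holds, K gives O(attend_hearing).
Premise 2 is O(attend_hearing → ¬escrow_summons); since O(attend_hearing), deontic closure gives O(¬escrow_summons).
Premises 4, 6, 8, 9 do not contribute to this derivation.
Thus O(¬escrow_summons), which is F(escrow_summons): escrow_summons is forbidden.

Forbidden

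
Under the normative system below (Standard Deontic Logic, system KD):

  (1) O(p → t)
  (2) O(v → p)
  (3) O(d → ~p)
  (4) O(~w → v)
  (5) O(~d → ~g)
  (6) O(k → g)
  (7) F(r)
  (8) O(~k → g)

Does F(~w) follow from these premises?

Yes

By case analysis on ~k: premise 8 gives O(~k → g) and premise 6 gives O(k → g), so O(g) either way.
Premise 5, O(~d → ~g), contraposes to O(g → d); with O(g) we get O(d).
Premise 3 is O(d → ~p); since O(d), deontic closure gives O(~p).
The contrapositive of premise 2 (O(v → p)) is O(~p → ~v), and O(~p) is already established, so O(~v).
The contrapositive of premise 4 (O(~w → v)) is O(~v → w), and O(~v) is already established, so O(w).
Premises 1, 7 do not contribute to this derivation.
So O(w) holds, i.e. F(~w). The claim follows.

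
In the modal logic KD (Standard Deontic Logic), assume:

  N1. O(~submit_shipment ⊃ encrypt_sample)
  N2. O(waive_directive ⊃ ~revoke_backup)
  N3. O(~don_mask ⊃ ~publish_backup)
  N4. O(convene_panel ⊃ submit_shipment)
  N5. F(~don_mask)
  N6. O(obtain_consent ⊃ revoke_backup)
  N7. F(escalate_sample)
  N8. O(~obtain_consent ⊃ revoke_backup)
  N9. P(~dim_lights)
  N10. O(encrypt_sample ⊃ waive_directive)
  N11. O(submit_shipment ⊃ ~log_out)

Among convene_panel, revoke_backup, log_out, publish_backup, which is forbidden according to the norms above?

log_out

Premises 8 and 6 cover both cases: O(~obtain_consent ⊃ revoke_backup) and O(obtain_consent ⊃ revoke_backup). Since ~obtain_consent ∨ obtain_consent is a tautology, O(revoke_backup) follows.
The contrapositive of premise 2 (O(waive_directive ⊃ ~revoke_backup)) is O(revoke_backup ⊃ ~waive_directive), and O(revoke_backup) is already established, so O(~waive_directive).
Premise 10 is O(encrypt_sample ⊃ waive_directive); contrapositively O(~waive_directive ⊃ ~encrypt_sample). Since O(~waive_directive) holds, K gives O(~encrypt_sample).
Premise 1 is O(~submit_shipment ⊃ encrypt_sample); contrapositively O(~encrypt_sample ⊃ submit_shipment). Since O(~encrypt_sample) holds, K gives O(submit_shipment).
Premise 11 is O(submit_shipment ⊃ ~log_out); since O(submit_shipment), deontic closure gives O(~log_out).
So O(~log_out) holds, i.e. log_out is forbidden. None of the other listed options is forbidden under the premises.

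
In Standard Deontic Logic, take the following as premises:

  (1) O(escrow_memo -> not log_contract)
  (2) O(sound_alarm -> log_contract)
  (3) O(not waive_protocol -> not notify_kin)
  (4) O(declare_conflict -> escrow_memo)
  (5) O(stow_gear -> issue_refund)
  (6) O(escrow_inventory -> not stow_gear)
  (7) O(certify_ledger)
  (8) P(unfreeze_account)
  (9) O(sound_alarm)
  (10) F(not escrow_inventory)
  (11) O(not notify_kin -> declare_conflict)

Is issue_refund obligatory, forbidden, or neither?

Premise 5 is O(stow_gear -> issue_refund), but O(stow_gear) is not derivable from the premises, so it does not yield O(issue_refund).
No premise or chain of K-axiom applications forces O(issue_refund), and none forces O(not issue_refund). So issue_refund is neither obligatory nor forbidden under these norms.

Neither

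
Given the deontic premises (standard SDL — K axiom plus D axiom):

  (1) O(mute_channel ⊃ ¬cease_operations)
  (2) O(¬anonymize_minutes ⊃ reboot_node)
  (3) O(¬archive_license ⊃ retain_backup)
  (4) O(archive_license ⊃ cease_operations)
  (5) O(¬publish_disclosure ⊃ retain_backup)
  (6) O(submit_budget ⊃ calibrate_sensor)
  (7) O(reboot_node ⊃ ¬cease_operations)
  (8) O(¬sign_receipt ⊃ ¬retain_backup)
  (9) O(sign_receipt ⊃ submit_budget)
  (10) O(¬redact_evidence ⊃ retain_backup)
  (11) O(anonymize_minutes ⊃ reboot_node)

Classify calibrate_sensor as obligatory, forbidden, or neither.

By case analysis on ¬anonymize_minutes: premise 2 gives O(¬anonymize_minutes ⊃ reboot_node) and premise 11 gives O(anonymize_minutes ⊃ reboot_node), so O(reboot_node) either way.
Premise 7 is O(reboot_node ⊃ ¬cease_operations); since O(reboot_node), deontic closure gives O(¬cease_operations).
Premise 4, O(archive_license ⊃ cease_operations), contraposes to O(¬cease_operations ⊃ ¬archive_license); with O(¬cease_operations) we get O(¬archive_license).
With premise 3, O(¬archive_license ⊃ retain_backup), the K-axiom yields O(retain_backup).
Premise 8, O(¬sign_receipt ⊃ ¬retain_backup), contraposes to O(retain_backup ⊃ sign_receipt); with O(retain_backup) we get O(sign_receipt).
Premise 9 is O(sign_receipt ⊃ submit_budget); since O(sign_receipt), deontic closure gives O(submit_budget).
From O(submit_budget) and premise 6, O(submit_budget ⊃ calibrate_sensor), we obtain O(calibrate_sensor).
Premises 1, 5, 10 do not contribute to this derivation.
Hence calibrate_sensor is obligatory.

Obligatory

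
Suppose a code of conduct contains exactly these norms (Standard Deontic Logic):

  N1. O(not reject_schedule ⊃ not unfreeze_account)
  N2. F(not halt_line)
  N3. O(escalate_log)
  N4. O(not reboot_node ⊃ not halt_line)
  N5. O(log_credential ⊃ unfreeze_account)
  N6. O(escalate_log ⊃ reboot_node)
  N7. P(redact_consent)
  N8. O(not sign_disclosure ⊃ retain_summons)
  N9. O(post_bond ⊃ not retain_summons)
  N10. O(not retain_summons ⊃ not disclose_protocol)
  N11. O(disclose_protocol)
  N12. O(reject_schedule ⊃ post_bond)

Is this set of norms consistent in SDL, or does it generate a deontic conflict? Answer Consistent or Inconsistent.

Premise 4 is O(not reboot_node ⊃ not halt_line), but O(not reboot_node) is not derivable from the premises, so it does not yield O(not halt_line).
So O(not halt_line) is not derivable, and the apparent clash with O(halt_line) does not arise.
A world satisfying every obligation exists (e.g. disclose_protocol=true, escalate_log=true, halt_line=true, log_credential=false, post_bond=false, reboot_node=true, redact_consent=false, reject_schedule=false, retain_summons=true, sign_disclosure=false, unfreeze_account=false); no atom is both obligatory and forbidden, so the set is consistent.

Consistent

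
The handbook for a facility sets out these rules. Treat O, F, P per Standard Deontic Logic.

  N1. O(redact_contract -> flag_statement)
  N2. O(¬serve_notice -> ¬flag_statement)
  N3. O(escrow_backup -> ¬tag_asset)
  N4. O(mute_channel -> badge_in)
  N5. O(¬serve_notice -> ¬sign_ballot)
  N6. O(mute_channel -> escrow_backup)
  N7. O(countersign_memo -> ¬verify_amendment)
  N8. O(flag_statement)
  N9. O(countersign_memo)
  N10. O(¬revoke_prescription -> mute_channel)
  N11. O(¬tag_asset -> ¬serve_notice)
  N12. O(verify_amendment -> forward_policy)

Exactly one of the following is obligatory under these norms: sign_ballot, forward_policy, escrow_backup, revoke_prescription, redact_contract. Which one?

revoke_prescription

Premise 8 gives O(flag_statement).
Premise 2 is O(¬serve_notice -> ¬flag_statement); contrapositively O(flag_statement -> serve_notice). Since O(flag_statement) holds, K gives O(serve_notice).
Premise 11, O(¬tag_asset -> ¬serve_notice), contraposes to O(serve_notice -> tag_asset); with O(serve_notice) we get O(tag_asset).
Premise 3 is O(escrow_backup -> ¬tag_asset); contrapositively O(tag_asset -> ¬escrow_backup). Since O(tag_asset) holds, K gives O(¬escrow_backup).
Premise 6 is O(mute_channel -> escrow_backup); contrapositively O(¬escrow_backup -> ¬mute_channel). Since O(¬escrow_backup) holds, K gives O(¬mute_channel).
The contrapositive of premise 10 (O(¬revoke_prescription -> mute_channel)) is O(¬mute_channel -> revoke_prescription), and O(¬mute_channel) is already established, so O(revoke_prescription).
So O(revoke_prescription) holds — revoke_prescription is obligatory. None of the other listed options is made obligatory by any chain of premises.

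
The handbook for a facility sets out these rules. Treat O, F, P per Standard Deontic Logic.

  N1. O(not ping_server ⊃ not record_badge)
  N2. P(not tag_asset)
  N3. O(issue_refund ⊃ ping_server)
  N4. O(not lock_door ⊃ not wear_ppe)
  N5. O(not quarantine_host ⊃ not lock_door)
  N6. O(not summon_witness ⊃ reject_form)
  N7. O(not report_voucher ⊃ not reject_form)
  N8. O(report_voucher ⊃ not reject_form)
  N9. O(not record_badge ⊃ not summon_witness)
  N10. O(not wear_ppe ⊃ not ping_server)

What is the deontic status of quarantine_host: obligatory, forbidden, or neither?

By case analysis on report_voucher: premise 8 gives O(report_voucher ⊃ not reject_form) and premise 7 gives O(not report_voucher ⊃ not reject_form), so O(not reject_form) either way.
Premise 6 is O(not summon_witness ⊃ reject_form); contrapositively O(not reject_form ⊃ summon_witness). Since O(not reject_form) holds, K gives O(summon_witness).
Premise 9 is O(not record_badge ⊃ not summon_witness); contrapositively O(summon_witness ⊃ record_badge). Since O(summon_witness) holds, K gives O(record_badge).
Premise 1 is O(not ping_server ⊃ not record_badge); contrapositively O(record_badge ⊃ ping_server). Since O(record_badge) holds, K gives O(ping_server).
Premise 10, O(not wear_ppe ⊃ not ping_server), contraposes to O(ping_server ⊃ wear_ppe); with O(ping_server) we get O(wear_ppe).
Premise 4 is O(not lock_door ⊃ not wear_ppe); contrapositively O(wear_ppe ⊃ lock_door). Since O(wear_ppe) holds, K gives O(lock_door).
Premise 5 is O(not quarantine_host ⊃ not lock_door); contrapositively O(lock_door ⊃ quarantine_host). Since O(lock_door) holds, K gives O(quarantine_host).
Premises 2, 3 do not contribute to this derivation.
Hence quarantine_host is obligatory.

Obligatory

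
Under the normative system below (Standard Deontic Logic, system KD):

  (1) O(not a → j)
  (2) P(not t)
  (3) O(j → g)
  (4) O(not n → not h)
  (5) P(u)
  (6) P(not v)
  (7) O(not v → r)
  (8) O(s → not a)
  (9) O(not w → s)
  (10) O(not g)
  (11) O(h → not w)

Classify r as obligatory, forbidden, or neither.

Premise 7 is O(not v → r), but O(not v) is not derivable from the premises (the permission P(not v) asserts only not O(v), not O(not v)), so it does not yield O(r).
No premise or chain of K-axiom applications forces O(r), and none forces O(not r). So r is neither obligatory nor forbidden under these norms.

Neither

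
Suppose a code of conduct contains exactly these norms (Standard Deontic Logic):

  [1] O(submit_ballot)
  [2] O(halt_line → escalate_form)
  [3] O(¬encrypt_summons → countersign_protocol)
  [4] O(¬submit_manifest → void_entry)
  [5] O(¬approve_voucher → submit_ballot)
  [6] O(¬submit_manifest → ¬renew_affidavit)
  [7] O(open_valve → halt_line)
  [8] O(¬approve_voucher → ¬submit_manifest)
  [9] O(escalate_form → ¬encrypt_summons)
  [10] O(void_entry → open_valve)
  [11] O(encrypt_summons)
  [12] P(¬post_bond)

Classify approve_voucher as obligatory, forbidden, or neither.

Premise 11 gives O(encrypt_summons).
Premise 9, O(escalate_form → ¬encrypt_summons), contraposes to O(encrypt_summons → ¬escalate_form); with O(encrypt_summons) we get O(¬escalate_form).
Premise 2 is O(halt_line → escalate_form); contrapositively O(¬escalate_form → ¬halt_line). Since O(¬escalate_form) holds, K gives O(¬halt_line).
The contrapositive of premise 7 (O(open_valve → halt_line)) is O(¬halt_line → ¬open_valve), and O(¬halt_line) is already established, so O(¬open_valve).
Premise 10 is O(void_entry → open_valve); contrapositively O(¬open_valve → ¬void_entry). Since O(¬open_valve) holds, K gives O(¬void_entry).
The contrapositive of premise 4 (O(¬submit_manifest → void_entry)) is O(¬void_entry → submit_manifest), and O(¬void_entry) is already established, so O(submit_manifest).
Premise 8 is O(¬approve_voucher → ¬submit_manifest); contrapositively O(submit_manifest → approve_voucher). Since O(submit_manifest) holds, K gives O(approve_voucher).
Premises 1, 3, 5, 6, 12 do not contribute to this derivation.
Hence approve_voucher is obligatory.

Obligatory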